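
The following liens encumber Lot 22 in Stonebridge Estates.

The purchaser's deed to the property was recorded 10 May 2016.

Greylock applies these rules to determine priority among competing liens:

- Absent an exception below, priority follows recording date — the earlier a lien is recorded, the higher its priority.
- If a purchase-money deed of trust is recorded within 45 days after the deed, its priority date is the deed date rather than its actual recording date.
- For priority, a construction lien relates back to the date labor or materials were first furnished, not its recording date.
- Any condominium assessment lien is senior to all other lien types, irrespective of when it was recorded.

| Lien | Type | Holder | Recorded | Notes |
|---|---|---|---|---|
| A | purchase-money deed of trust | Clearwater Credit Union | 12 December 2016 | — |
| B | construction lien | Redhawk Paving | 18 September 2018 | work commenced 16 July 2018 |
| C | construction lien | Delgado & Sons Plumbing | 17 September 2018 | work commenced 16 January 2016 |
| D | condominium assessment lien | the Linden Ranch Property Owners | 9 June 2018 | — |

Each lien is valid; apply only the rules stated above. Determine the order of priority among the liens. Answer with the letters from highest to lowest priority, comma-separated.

Effective dates after the stated exceptions: A missed the 45-day window (216 days after the deed), so its recording date stands; B relates back to 16 July 2018 (work commenced); C's effective date is 16 January 2016, when work began.
As a condominium assessment lien, D is senior to every other lien.
The other liens, earliest effective date first: C (16 January 2016), A (12 December 2016), B (16 July 2018).

D, C, A, B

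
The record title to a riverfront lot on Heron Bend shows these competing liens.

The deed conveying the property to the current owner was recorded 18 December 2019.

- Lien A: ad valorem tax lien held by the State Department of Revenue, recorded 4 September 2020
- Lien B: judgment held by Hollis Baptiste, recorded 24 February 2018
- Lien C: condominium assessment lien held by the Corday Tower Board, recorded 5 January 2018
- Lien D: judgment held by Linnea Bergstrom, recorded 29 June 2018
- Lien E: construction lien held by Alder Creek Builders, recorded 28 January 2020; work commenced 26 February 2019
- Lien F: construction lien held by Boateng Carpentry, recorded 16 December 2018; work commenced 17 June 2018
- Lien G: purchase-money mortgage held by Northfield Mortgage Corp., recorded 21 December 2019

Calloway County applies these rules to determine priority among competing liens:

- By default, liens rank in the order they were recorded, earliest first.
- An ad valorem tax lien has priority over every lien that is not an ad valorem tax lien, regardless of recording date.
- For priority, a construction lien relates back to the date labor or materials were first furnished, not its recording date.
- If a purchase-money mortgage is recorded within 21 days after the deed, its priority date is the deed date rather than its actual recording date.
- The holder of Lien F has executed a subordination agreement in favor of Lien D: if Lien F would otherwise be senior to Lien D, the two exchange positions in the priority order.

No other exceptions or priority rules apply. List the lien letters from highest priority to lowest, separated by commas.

A, C, B, D, F, E, G

Adjusting effective dates: E's effective date is 26 February 2019, when work began; F's effective date is 17 June 2018, when work began; G relates back to the deed date 18 December 2019.
A, as an ad valorem tax lien, has superpriority and ranks first.
Among the remaining liens, by effective date: C (5 January 2018), B (24 February 2018), F (17 June 2018), D (29 June 2018), E (26 February 2019), G (18 December 2019).
The subordination applies — F was senior to D — so F and D swap.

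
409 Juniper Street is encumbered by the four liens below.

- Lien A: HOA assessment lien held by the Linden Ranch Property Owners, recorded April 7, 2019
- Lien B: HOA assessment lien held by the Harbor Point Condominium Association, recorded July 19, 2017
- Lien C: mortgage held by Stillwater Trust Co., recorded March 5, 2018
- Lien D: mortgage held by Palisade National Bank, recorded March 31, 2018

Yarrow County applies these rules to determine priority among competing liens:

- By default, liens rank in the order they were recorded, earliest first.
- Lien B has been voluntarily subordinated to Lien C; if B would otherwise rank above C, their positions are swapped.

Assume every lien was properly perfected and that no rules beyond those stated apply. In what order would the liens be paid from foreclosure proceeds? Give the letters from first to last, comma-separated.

Sorted by effective date: B (July 19, 2017), C (March 5, 2018), D (March 31, 2018), A (April 7, 2019).
Because B would otherwise rank above C, the subordination swaps them.

C, B, D, A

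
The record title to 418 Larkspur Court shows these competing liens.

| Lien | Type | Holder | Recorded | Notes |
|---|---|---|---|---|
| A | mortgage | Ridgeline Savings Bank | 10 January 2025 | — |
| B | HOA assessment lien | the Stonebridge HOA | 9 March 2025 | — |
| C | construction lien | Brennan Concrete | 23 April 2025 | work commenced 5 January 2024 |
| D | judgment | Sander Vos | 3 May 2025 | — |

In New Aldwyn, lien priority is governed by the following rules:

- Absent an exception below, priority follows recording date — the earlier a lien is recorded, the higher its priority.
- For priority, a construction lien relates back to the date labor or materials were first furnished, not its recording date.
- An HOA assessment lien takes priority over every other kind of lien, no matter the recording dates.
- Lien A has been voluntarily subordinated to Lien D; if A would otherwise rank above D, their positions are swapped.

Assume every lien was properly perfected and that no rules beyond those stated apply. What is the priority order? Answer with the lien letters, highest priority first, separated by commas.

B, C, D, A

Effective dates: C relates back to 5 January 2024 (work commenced).
As an HOA assessment lien, B is senior to every other lien.
The other liens, earliest effective date first: C (5 January 2024), A (10 January 2025), D (3 May 2025).
The subordination applies — A was senior to D — so A and D swap.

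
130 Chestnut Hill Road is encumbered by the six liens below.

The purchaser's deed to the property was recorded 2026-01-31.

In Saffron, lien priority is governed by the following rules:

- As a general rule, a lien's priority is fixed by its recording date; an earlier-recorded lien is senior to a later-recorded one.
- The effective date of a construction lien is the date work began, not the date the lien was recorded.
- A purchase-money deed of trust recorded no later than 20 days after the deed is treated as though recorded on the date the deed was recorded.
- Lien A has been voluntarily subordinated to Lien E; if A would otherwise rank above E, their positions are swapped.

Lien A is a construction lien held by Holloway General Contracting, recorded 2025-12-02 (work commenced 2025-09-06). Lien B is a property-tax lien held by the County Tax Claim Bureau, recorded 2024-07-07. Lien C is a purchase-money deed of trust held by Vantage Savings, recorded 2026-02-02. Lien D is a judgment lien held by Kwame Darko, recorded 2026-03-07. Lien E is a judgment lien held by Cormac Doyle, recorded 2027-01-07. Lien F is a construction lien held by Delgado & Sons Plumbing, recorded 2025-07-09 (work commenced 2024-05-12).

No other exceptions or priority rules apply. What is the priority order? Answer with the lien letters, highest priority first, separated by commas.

First, effective dates: A is treated as recorded 2025-09-06, the work-commencement date; C relates back to the deed date 2026-01-31; F is treated as recorded 2024-05-12, the work-commencement date.
By effective date: F (2024-05-12), B (2024-07-07), A (2025-09-06), C (2026-01-31), D (2026-03-07), E (2027-01-07).
A would otherwise be senior to E, so under the subordination agreement A and E exchange positions.

F, B, E, C, D, A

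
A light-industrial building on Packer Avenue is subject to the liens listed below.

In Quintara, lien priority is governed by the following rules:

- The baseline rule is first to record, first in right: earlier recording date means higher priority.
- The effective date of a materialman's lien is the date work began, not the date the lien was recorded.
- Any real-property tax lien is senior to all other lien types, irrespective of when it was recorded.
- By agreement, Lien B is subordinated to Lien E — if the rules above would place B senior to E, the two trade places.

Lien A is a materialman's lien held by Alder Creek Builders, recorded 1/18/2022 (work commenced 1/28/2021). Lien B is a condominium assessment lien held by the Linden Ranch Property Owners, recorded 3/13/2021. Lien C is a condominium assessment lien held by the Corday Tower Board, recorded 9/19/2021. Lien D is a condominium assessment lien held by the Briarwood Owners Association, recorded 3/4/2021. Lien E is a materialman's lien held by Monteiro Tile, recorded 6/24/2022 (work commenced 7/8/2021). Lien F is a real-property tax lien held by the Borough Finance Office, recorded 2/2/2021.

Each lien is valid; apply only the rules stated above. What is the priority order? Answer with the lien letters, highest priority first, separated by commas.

Effective dates: A's effective date is 1/28/2021, when work began; E is treated as recorded 7/8/2021, the work-commencement date.
F, as a real-property tax lien, has superpriority and ranks first.
The other liens, earliest effective date first: A (1/28/2021), D (3/4/2021), B (3/13/2021), E (7/8/2021), C (9/19/2021).
Because B would otherwise rank above E, the subordination swaps them.

F, A, D, E, B, C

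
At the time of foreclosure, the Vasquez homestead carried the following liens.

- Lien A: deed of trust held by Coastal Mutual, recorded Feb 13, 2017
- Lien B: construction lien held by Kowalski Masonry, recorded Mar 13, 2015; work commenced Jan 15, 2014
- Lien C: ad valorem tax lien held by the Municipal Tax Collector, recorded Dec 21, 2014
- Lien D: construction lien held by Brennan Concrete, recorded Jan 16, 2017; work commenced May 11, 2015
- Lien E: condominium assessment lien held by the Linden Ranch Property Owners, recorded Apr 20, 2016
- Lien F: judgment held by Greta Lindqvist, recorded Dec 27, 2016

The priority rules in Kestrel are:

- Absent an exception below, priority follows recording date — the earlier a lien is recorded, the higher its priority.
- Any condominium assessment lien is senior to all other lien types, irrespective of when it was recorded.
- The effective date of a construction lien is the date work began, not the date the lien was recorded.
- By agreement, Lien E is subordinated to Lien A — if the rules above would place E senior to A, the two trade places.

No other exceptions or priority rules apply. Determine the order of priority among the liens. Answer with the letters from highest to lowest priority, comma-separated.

A, B, C, D, F, E

Adjusting effective dates: B relates back to Jan 15, 2014 (work commenced); D relates back to May 11, 2015 (work commenced).
E is a condominium assessment lien, so it outranks all other liens regardless of date.
Among the remaining liens, by effective date: B (Jan 15, 2014), C (Dec 21, 2014), D (May 11, 2015), F (Dec 27, 2016), A (Feb 13, 2017).
The subordination applies — E was senior to A — so E and A swap.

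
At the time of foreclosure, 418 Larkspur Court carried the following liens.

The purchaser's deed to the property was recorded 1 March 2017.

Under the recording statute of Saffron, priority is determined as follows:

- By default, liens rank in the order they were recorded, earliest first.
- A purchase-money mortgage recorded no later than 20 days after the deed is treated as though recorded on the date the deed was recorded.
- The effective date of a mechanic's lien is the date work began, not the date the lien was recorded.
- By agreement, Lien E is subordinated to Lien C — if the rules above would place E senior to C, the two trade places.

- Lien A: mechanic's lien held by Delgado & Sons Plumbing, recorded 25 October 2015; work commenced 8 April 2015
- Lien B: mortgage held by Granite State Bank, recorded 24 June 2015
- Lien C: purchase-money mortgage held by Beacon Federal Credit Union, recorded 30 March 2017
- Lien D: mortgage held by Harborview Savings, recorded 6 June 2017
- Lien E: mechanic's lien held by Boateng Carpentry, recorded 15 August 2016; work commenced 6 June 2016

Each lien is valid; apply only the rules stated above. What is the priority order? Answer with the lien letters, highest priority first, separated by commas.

Adjusting effective dates: A is treated as recorded 8 April 2015, the work-commencement date; C missed the 20-day window (29 days after the deed), so its recording date stands; E's effective date is 6 June 2016, when work began.
Ordering by effective date: A (8 April 2015), B (24 June 2015), E (6 June 2016), C (30 March 2017), D (6 June 2017).
The subordination applies — E was senior to C — so E and C swap.

A, B, C, E, D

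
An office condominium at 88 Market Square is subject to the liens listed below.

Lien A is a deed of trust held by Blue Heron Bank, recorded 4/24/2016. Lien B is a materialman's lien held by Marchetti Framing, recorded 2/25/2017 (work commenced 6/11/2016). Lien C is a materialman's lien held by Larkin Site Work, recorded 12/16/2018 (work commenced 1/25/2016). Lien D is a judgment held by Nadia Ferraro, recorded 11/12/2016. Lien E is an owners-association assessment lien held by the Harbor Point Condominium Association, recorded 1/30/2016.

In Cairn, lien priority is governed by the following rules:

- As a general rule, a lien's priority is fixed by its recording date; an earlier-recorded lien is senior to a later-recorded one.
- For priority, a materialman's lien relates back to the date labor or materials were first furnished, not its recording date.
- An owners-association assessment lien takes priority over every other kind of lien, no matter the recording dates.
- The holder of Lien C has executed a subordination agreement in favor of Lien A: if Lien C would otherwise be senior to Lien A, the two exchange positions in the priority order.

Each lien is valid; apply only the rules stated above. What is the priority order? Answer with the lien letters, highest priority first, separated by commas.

Effective dates after the stated exceptions: B's effective date is 6/11/2016, when work began; C's effective date is 1/25/2016, when work began.
E is an owners-association assessment lien and takes priority over every other lien.
Among the remaining liens, by effective date: C (1/25/2016), A (4/24/2016), B (6/11/2016), D (11/12/2016).
C is senior to A before the subordination, so the two trade places.

E, A, C, B, D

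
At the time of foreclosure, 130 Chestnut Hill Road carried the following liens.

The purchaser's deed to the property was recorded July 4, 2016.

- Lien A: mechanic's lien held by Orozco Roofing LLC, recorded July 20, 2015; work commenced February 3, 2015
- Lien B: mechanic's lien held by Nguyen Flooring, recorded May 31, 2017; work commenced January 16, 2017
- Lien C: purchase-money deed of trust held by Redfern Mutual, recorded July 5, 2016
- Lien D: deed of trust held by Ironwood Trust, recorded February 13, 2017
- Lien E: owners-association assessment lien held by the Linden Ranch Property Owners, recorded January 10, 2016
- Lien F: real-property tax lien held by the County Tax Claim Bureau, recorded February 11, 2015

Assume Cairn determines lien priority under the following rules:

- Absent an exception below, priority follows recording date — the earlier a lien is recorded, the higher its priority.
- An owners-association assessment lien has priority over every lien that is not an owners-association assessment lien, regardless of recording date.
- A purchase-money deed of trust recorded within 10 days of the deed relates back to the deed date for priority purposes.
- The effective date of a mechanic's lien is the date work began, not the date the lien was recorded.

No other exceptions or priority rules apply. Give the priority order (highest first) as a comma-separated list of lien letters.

E, A, F, C, B, D

First, effective dates: A is treated as recorded February 3, 2015, the work-commencement date; B relates back to January 16, 2017 (work commenced); C's effective date is the deed date, July 4, 2016.
E is an owners-association assessment lien, so it outranks all other liens regardless of date.
The other liens, earliest effective date first: A (February 3, 2015), F (February 11, 2015), C (July 4, 2016), B (January 16, 2017), D (February 13, 2017).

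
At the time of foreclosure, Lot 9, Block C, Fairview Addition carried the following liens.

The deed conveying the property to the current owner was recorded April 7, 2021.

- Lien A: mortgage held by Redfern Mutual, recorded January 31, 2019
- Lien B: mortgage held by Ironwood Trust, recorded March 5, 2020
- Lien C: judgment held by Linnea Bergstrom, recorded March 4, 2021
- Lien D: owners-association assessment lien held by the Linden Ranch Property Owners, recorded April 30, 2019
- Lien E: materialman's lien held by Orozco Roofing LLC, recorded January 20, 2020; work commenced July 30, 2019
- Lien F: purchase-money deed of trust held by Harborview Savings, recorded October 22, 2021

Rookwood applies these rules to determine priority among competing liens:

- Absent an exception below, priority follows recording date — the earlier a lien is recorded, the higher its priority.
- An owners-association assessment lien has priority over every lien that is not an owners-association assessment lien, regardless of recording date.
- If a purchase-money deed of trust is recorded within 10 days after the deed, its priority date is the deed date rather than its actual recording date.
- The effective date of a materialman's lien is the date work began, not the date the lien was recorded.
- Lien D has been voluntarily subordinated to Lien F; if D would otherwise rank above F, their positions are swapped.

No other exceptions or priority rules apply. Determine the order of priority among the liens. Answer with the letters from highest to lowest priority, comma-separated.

Adjusting effective dates: E relates back to July 30, 2019 (work commenced); F missed the 10-day window (198 days after the deed), so its recording date stands.
D, as an owners-association assessment lien, has superpriority and ranks first.
Ordering the rest by effective date: A (January 31, 2019), E (July 30, 2019), B (March 5, 2020), C (March 4, 2021), F (October 22, 2021).
Because D would otherwise rank above F, the subordination swaps them.

F, A, E, B, C, D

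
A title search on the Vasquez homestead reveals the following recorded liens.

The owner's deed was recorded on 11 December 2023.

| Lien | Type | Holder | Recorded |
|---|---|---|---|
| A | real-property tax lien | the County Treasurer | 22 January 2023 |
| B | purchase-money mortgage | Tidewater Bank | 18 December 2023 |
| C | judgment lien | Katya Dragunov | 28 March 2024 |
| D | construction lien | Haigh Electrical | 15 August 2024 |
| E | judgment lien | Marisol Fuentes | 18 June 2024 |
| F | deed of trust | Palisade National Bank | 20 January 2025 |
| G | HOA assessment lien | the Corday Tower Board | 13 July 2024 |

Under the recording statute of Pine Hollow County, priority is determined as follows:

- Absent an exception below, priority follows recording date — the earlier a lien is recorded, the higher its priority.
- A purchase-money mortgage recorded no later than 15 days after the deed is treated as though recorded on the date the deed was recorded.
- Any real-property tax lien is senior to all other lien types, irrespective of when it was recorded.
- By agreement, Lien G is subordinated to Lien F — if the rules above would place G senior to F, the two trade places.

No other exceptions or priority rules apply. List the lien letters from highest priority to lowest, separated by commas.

Effective dates after the stated exceptions: B was recorded within the 15-day window, so its effective date is the deed date 11 December 2023.
A is a real-property tax lien and takes priority over every other lien.
The other liens, earliest effective date first: B (11 December 2023), C (28 March 2024), E (18 June 2024), G (13 July 2024), D (15 August 2024), F (20 January 2025).
G is senior to F before the subordination, so the two trade places.

A, B, C, E, F, D, G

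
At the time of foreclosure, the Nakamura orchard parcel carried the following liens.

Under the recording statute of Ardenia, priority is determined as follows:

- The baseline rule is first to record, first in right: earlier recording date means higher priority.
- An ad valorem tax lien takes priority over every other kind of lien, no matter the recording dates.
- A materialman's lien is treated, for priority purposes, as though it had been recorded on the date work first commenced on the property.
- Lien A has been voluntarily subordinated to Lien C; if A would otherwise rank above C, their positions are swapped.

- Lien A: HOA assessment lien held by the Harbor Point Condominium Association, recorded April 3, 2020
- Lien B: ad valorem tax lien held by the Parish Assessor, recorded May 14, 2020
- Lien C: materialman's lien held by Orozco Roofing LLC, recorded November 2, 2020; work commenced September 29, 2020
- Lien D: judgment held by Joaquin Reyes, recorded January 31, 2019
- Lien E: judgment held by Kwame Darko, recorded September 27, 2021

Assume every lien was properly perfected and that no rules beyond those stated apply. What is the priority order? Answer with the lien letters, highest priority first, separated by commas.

B, D, C, A, E

First, effective dates: C's effective date is September 29, 2020, when work began.
B is an ad valorem tax lien and takes priority over every other lien.
Remaining liens by effective date: D (January 31, 2019), A (April 3, 2020), C (September 29, 2020), E (September 27, 2021).
The subordination applies — A was senior to C — so A and C swap.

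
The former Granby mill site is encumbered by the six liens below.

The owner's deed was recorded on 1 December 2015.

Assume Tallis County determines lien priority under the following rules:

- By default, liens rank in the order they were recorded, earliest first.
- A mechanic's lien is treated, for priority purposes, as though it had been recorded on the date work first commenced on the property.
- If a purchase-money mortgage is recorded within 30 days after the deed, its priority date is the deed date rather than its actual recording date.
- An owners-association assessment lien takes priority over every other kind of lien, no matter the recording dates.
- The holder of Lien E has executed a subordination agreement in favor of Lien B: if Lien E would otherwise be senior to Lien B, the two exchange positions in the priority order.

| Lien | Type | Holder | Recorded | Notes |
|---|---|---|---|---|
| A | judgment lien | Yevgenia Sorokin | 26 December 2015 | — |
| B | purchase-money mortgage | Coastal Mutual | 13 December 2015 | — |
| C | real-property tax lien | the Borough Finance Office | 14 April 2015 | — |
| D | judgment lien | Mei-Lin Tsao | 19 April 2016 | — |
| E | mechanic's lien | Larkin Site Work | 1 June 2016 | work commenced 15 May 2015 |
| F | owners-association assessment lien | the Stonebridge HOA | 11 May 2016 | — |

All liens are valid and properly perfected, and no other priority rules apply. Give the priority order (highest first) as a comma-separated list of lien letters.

F, C, B, E, A, D

First, effective dates: B relates back to the deed date 1 December 2015; E is treated as recorded 15 May 2015, the work-commencement date.
F is an owners-association assessment lien, so it outranks all other liens regardless of date.
The other liens, earliest effective date first: C (14 April 2015), E (15 May 2015), B (1 December 2015), A (26 December 2015), D (19 April 2016).
Because E would otherwise rank above B, the subordination swaps them.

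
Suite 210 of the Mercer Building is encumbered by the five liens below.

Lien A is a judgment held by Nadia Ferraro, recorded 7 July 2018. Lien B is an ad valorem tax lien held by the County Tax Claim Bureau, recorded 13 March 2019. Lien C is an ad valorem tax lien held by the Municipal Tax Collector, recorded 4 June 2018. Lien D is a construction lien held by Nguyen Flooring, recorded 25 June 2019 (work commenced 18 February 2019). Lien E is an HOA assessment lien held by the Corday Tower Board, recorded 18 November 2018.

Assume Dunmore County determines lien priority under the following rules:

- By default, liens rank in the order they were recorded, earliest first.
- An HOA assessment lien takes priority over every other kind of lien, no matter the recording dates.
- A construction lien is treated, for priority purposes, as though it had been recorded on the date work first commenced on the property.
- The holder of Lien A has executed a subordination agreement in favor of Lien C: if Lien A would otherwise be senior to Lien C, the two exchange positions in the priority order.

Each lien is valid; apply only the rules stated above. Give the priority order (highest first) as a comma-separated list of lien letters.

E, C, A, D, B

Effective dates: D is treated as recorded 18 February 2019, the work-commencement date.
E is an HOA assessment lien and takes priority over every other lien.
The other liens, earliest effective date first: C (4 June 2018), A (7 July 2018), D (18 February 2019), B (13 March 2019).
A already ranks below C; the subordination has no effect.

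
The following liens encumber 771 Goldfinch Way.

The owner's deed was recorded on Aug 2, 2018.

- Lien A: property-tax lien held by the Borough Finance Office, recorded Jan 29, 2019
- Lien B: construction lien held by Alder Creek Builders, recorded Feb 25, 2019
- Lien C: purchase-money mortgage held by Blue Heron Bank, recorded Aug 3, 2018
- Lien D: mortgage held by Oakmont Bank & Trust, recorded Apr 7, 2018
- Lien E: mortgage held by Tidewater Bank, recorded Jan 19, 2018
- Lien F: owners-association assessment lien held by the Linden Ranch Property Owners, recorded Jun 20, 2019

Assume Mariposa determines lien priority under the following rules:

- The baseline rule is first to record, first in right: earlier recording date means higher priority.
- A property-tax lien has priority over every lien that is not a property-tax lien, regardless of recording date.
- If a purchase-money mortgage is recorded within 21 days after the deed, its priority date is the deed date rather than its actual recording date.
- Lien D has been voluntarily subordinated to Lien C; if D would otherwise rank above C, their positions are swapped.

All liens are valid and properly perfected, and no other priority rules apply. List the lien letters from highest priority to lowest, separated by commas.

A, E, C, D, B, F

First, effective dates: C relates back to the deed date Aug 2, 2018.
A is a property-tax lien and takes priority over every other lien.
Remaining liens by effective date: E (Jan 19, 2018), D (Apr 7, 2018), C (Aug 2, 2018), B (Feb 25, 2019), F (Jun 20, 2019).
Because D would otherwise rank above C, the subordination swaps them.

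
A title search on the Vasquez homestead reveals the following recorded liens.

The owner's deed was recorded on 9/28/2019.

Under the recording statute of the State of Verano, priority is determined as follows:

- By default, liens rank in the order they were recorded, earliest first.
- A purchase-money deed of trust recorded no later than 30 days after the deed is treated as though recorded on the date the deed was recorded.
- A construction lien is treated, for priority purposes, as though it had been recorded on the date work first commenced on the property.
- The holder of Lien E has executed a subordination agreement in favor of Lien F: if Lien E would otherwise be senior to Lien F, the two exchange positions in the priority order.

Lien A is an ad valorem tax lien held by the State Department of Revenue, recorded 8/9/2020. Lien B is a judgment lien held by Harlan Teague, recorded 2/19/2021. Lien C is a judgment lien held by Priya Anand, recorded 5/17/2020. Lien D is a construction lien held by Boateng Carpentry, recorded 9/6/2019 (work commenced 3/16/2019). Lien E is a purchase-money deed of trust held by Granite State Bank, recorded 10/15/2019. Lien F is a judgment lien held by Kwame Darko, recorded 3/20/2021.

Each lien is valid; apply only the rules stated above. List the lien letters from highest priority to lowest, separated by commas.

Adjusting effective dates: D relates back to 3/16/2019 (work commenced); E relates back to the deed date 9/28/2019.
Ordering by effective date: D (3/16/2019), E (9/28/2019), C (5/17/2020), A (8/9/2020), B (2/19/2021), F (3/20/2021).
E is senior to F before the subordination, so the two trade places.

D, F, C, A, B, E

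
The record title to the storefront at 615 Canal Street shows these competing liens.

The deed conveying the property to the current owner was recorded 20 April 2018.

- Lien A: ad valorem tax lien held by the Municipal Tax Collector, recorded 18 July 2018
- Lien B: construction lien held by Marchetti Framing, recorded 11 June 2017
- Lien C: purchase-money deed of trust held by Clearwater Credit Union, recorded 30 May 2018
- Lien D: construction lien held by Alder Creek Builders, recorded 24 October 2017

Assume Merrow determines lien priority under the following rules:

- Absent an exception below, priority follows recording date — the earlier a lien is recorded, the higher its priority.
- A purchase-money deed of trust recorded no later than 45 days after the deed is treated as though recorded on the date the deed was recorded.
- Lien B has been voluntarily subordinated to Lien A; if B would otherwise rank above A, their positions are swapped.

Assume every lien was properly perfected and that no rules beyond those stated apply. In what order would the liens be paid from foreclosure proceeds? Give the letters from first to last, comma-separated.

A, D, C, B

First, effective dates: C's effective date is the deed date, 20 April 2018.
By effective date, earliest first: B (11 June 2017), D (24 October 2017), C (20 April 2018), A (18 July 2018).
The subordination applies — B was senior to A — so B and A swap.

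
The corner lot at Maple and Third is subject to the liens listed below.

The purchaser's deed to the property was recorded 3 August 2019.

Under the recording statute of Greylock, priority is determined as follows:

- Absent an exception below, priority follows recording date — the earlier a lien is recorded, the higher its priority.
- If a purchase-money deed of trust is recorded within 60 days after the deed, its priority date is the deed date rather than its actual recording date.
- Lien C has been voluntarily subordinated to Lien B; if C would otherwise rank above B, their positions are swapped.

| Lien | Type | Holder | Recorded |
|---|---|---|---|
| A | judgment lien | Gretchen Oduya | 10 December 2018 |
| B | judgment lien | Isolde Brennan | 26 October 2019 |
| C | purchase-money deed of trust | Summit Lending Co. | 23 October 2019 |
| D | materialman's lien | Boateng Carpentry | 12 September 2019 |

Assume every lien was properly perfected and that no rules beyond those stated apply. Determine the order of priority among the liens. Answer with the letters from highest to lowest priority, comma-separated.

A, D, B, C

Adjusting effective dates: C missed the 60-day window (81 days after the deed), so its recording date stands.
By effective date, earliest first: A (10 December 2018), D (12 September 2019), C (23 October 2019), B (26 October 2019).
C is senior to B before the subordination, so the two trade places.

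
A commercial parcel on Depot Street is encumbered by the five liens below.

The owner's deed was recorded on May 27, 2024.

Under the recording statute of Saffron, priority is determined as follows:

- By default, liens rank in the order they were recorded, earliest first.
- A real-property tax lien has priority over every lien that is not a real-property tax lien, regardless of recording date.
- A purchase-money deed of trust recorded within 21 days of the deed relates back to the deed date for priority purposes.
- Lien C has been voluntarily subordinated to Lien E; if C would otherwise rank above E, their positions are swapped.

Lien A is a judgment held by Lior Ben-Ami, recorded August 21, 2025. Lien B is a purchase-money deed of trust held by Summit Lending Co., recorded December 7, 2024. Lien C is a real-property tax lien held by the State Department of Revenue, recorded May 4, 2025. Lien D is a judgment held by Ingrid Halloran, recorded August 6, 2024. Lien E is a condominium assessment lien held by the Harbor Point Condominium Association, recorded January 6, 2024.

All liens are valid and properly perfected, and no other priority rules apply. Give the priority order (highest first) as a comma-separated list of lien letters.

Effective dates after the stated exceptions: B was recorded 194 days after the deed, outside the 21-day window, so it keeps its recording date.
C is a real-property tax lien, so it outranks all other liens regardless of date.
Ordering the rest by effective date: E (January 6, 2024), D (August 6, 2024), B (December 7, 2024), A (August 21, 2025).
C is senior to E before the subordination, so the two trade places.

E, C, D, B, A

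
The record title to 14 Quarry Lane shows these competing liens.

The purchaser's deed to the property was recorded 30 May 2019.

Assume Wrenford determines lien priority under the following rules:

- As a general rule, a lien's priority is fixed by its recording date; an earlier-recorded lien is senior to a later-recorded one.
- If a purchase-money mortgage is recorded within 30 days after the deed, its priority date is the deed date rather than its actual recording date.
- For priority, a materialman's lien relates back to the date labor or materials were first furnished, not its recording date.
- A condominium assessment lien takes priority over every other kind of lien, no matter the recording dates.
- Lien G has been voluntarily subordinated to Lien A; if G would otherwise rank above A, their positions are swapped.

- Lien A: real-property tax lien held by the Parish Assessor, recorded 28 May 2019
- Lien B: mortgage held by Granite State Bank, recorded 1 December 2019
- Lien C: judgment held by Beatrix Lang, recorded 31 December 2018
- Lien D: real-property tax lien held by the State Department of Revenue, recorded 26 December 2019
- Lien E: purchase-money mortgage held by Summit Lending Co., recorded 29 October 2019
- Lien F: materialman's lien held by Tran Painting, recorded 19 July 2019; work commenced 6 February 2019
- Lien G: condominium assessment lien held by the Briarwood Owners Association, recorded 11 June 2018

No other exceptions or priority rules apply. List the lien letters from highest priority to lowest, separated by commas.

Effective dates after the stated exceptions: E was recorded 152 days after the deed, outside the 30-day window, so it keeps its recording date; F's effective date is 6 February 2019, when work began.
G is a condominium assessment lien, so it outranks all other liens regardless of date.
Remaining liens by effective date: C (31 December 2018), F (6 February 2019), A (28 May 2019), E (29 October 2019), B (1 December 2019), D (26 December 2019).
The subordination applies — G was senior to A — so G and A swap.

A, C, F, G, E, B, D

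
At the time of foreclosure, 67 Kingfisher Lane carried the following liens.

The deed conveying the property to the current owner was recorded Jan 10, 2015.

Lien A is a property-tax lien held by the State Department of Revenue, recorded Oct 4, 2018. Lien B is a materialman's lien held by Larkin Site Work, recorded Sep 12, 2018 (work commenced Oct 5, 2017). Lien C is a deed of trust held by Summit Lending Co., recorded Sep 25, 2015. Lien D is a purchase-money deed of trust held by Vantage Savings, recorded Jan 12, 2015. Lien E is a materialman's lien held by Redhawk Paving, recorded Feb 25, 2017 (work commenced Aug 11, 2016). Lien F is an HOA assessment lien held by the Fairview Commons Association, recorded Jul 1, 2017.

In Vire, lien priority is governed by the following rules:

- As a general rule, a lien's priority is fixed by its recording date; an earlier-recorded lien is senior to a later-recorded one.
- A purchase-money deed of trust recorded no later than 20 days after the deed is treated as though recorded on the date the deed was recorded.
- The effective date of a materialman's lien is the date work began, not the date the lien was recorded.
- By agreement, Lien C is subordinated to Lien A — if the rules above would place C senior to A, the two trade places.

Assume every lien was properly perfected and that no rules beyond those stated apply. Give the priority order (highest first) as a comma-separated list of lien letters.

First, effective dates: B relates back to Oct 5, 2017 (work commenced); D relates back to the deed date Jan 10, 2015; E relates back to Aug 11, 2016 (work commenced).
By effective date, earliest first: D (Jan 10, 2015), C (Sep 25, 2015), E (Aug 11, 2016), F (Jul 1, 2017), B (Oct 5, 2017), A (Oct 4, 2018).
The subordination applies — C was senior to A — so C and A swap.

D, A, E, F, B, C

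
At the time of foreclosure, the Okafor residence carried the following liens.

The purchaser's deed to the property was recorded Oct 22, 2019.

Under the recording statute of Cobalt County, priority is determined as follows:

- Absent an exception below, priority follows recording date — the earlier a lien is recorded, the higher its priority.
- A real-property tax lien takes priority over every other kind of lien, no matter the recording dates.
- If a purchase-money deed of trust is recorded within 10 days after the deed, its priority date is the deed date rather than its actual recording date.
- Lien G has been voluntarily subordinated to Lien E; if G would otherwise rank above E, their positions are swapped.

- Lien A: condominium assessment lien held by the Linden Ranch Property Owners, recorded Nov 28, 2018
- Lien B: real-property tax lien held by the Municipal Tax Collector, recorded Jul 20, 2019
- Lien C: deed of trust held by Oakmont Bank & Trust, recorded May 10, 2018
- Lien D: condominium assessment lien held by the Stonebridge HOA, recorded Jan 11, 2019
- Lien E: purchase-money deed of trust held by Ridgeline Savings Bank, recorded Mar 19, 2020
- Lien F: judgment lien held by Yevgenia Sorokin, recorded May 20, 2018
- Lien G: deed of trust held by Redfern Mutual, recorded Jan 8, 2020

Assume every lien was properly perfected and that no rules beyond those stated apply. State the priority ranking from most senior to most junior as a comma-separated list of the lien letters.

B, C, F, A, D, E, G

Effective dates after the stated exceptions: E missed the 10-day window (149 days after the deed), so its recording date stands.
B, as a real-property tax lien, has superpriority and ranks first.
The other liens, earliest effective date first: C (May 10, 2018), F (May 20, 2018), A (Nov 28, 2018), D (Jan 11, 2019), G (Jan 8, 2020), E (Mar 19, 2020).
G would otherwise be senior to E, so under the subordination agreement G and E exchange positions.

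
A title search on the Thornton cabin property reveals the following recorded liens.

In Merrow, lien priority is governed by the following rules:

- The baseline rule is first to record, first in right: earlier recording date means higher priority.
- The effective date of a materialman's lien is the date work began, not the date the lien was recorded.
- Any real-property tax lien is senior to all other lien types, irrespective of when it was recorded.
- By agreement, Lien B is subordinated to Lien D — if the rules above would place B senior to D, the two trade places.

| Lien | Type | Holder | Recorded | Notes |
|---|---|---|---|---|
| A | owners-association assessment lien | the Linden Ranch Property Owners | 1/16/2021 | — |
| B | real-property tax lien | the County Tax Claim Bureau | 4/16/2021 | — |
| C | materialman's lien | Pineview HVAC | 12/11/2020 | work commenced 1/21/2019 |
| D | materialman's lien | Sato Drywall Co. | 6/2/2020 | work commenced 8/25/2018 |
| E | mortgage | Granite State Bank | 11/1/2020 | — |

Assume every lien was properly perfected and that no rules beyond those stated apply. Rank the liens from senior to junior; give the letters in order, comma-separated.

D, B, C, E, A

Adjusting effective dates: C is treated as recorded 1/21/2019, the work-commencement date; D's effective date is 8/25/2018, when work began.
B is a real-property tax lien and takes priority over every other lien.
The other liens, earliest effective date first: D (8/25/2018), C (1/21/2019), E (11/1/2020), A (1/16/2021).
Because B would otherwise rank above D, the subordination swaps them.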